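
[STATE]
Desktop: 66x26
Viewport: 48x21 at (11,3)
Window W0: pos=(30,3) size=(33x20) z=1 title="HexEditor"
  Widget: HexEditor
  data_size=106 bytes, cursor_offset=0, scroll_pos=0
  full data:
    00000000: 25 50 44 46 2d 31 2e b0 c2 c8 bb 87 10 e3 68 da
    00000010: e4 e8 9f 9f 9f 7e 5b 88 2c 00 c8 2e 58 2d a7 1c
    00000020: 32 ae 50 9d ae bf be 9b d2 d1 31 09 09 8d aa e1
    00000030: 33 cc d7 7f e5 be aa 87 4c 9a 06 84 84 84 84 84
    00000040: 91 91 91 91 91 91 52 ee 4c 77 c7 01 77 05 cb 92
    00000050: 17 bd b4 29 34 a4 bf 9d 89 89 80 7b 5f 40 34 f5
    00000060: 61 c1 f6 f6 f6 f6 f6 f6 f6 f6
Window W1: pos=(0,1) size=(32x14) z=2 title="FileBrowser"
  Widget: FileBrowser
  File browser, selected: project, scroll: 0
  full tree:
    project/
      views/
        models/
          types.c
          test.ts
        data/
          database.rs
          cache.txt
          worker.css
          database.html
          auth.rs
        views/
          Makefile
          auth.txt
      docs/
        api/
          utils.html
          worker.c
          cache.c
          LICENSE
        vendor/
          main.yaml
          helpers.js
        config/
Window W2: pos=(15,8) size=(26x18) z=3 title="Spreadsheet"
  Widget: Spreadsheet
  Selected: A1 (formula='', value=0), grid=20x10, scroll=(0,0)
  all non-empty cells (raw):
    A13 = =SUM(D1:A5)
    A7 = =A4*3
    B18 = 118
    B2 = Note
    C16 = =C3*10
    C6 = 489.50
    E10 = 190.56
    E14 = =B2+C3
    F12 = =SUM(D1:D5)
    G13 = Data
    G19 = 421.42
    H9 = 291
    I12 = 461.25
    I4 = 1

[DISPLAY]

────────────────────┨━━━━━━━━━━━━━━━━━━━━━━━━━━━
ect/                ┃HexEditor                  
ews/                ┃───────────────────────────
cs/                 ┃0000000  25 50 44 46 2d 31 
                    ┃0000010  e4 e8 9f 9f 9f 7e 
    ┏━━━━━━━━━━━━━━━━━━━━━━━━┓32 ae 50 9d ae bf 
    ┃ Spreadsheet            ┃33 cc d7 7f e5 be 
    ┠────────────────────────┨91 91 91 91 91 91 
    ┃A1:                     ┃17 bd b4 29 34 a4 
    ┃       A       B       C┃61 c1 f6 f6 f6 f6 
    ┃------------------------┃                  
━━━━┃  1      [0]       0    ┃                  
    ┃  2        0Note        ┃                  
    ┃  3        0       0    ┃                  
    ┃  4        0       0    ┃                  
    ┃  5        0       0    ┃                  
    ┃  6        0       0  48┃                  
    ┃  7        0       0    ┃                  
    ┃  8        0       0    ┃                  
    ┃  9        0       0    ┃━━━━━━━━━━━━━━━━━━
    ┃ 10        0       0    ┃                  


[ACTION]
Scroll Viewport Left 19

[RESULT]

┠──────────────────────────────┨━━━━━━━━━━━━━━━━
┃> [-] project/                ┃HexEditor       
┃    [+] views/                ┃────────────────
┃    [+] docs/                 ┃0000000  25 50 4
┃                              ┃0000010  e4 e8 9
┃              ┏━━━━━━━━━━━━━━━━━━━━━━━━┓32 ae 5
┃              ┃ Spreadsheet            ┃33 cc d
┃              ┠────────────────────────┨91 91 9
┃              ┃A1:                     ┃17 bd b
┃              ┃       A       B       C┃61 c1 f
┃              ┃------------------------┃       
┗━━━━━━━━━━━━━━┃  1      [0]       0    ┃       
               ┃  2        0Note        ┃       
               ┃  3        0       0    ┃       
               ┃  4        0       0    ┃       
               ┃  5        0       0    ┃       
               ┃  6        0       0  48┃       
               ┃  7        0       0    ┃       
               ┃  8        0       0    ┃       
               ┃  9        0       0    ┃━━━━━━━
               ┃ 10        0       0    ┃       


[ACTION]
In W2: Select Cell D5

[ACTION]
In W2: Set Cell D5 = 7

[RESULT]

┠──────────────────────────────┨━━━━━━━━━━━━━━━━
┃> [-] project/                ┃HexEditor       
┃    [+] views/                ┃────────────────
┃    [+] docs/                 ┃0000000  25 50 4
┃                              ┃0000010  e4 e8 9
┃              ┏━━━━━━━━━━━━━━━━━━━━━━━━┓32 ae 5
┃              ┃ Spreadsheet            ┃33 cc d
┃              ┠────────────────────────┨91 91 9
┃              ┃D5: 7                   ┃17 bd b
┃              ┃       A       B       C┃61 c1 f
┃              ┃------------------------┃       
┗━━━━━━━━━━━━━━┃  1        0       0    ┃       
               ┃  2        0Note        ┃       
               ┃  3        0       0    ┃       
               ┃  4        0       0    ┃       
               ┃  5        0       0    ┃       
               ┃  6        0       0  48┃       
               ┃  7        0       0    ┃       
               ┃  8        0       0    ┃       
               ┃  9        0       0    ┃━━━━━━━
               ┃ 10        0       0    ┃       


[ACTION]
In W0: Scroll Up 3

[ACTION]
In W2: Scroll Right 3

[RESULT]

┠──────────────────────────────┨━━━━━━━━━━━━━━━━
┃> [-] project/                ┃HexEditor       
┃    [+] views/                ┃────────────────
┃    [+] docs/                 ┃0000000  25 50 4
┃                              ┃0000010  e4 e8 9
┃              ┏━━━━━━━━━━━━━━━━━━━━━━━━┓32 ae 5
┃              ┃ Spreadsheet            ┃33 cc d
┃              ┠────────────────────────┨91 91 9
┃              ┃D5: 7                   ┃17 bd b
┃              ┃       D       E       F┃61 c1 f
┃              ┃------------------------┃       
┗━━━━━━━━━━━━━━┃  1        0       0    ┃       
               ┃  2        0       0    ┃       
               ┃  3        0       0    ┃       
               ┃  4        0       0    ┃       
               ┃  5      [7]       0    ┃       
               ┃  6        0       0    ┃       
               ┃  7        0       0    ┃       
               ┃  8        0       0    ┃       
               ┃  9        0       0    ┃━━━━━━━
               ┃ 10        0  190.56    ┃       


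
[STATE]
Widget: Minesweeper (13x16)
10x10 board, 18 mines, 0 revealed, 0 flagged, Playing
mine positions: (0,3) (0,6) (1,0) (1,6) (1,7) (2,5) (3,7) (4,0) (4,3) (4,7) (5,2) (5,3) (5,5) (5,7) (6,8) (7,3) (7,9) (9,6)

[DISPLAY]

■■■■■■■■■■   
■■■■■■■■■■   
■■■■■■■■■■   
■■■■■■■■■■   
■■■■■■■■■■   
■■■■■■■■■■   
■■■■■■■■■■   
■■■■■■■■■■   
■■■■■■■■■■   
■■■■■■■■■■   
             
             
             
             
             
             


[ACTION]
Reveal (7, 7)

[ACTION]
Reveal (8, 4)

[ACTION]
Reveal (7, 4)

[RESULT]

■■■■■■■■■■   
■■■■■■■■■■   
■■■■■■■■■■   
■■■■■■■■■■   
■■■■■■■■■■   
■■■■■■■■■■   
■■■■■■■■■■   
■■■■1■■1■■   
■■■■1■■■■■   
■■■■■■■■■■   
             
             
             
             
             
             


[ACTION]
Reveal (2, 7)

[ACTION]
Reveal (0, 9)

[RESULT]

■■■■■■■■1    
■■■■■■■■1    
■■■■■■■32    
■■■■■■■■2    
■■■■■■■■3    
■■■■■■■■31   
■■■■■■■■■■   
■■■■1■■1■■   
■■■■1■■■■■   
■■■■■■■■■■   
             
             
             
             
             
             


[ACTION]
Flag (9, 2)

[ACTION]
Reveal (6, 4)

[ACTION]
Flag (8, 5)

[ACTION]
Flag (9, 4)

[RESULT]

■■■■■■■■1    
■■■■■■■■1    
■■■■■■■32    
■■■■■■■■2    
■■■■■■■■3    
■■■■■■■■31   
■■■■3■■■■■   
■■■■1■■1■■   
■■■■1⚑■■■■   
■■⚑■⚑■■■■■   
             
             
             
             
             
             


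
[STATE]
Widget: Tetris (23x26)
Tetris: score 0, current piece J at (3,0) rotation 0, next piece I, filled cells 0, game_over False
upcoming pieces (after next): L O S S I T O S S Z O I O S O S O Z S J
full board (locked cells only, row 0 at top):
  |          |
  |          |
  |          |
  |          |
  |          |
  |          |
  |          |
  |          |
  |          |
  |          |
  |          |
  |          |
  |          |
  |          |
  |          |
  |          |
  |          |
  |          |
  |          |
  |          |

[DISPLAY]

   █      │Next:       
   ███    │████        
          │            
          │            
          │            
          │            
          │Score:      
          │0           
          │            
          │            
          │            
          │            
          │            
          │            
          │            
          │            
          │            
          │            
          │            
          │            
          │            
          │            
          │            
          │            
          │            
          │            


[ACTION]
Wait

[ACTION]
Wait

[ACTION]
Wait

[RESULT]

          │Next:       
          │████        
          │            
   █      │            
   ███    │            
          │            
          │Score:      
          │0           
          │            
          │            
          │            
          │            
          │            
          │            
          │            
          │            
          │            
          │            
          │            
          │            
          │            
          │            
          │            
          │            
          │            
          │            


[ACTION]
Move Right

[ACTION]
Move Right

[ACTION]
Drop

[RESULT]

          │Next:       
          │████        
          │            
          │            
     █    │            
     ███  │            
          │Score:      
          │0           
          │            
          │            
          │            
          │            
          │            
          │            
          │            
          │            
          │            
          │            
          │            
          │            
          │            
          │            
          │            
          │            
          │            
          │            


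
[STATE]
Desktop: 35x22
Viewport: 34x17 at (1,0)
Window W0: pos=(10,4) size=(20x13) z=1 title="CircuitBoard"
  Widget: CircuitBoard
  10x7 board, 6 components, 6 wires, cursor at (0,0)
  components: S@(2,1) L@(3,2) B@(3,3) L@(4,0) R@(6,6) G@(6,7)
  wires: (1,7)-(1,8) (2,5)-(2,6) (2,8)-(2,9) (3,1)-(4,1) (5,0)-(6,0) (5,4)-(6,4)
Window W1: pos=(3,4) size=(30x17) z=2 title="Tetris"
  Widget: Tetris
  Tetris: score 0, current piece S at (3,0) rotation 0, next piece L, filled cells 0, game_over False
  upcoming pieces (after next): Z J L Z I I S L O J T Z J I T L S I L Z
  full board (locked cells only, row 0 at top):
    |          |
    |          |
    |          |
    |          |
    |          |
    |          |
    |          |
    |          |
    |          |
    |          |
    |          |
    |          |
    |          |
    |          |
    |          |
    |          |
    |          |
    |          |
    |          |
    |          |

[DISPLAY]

                                  
                                  
                                  
                                  
  ┏━━━━━━━━━━━━━━━━━━━━━━━━━━━━┓  
  ┃ Tetris                     ┃  
  ┠────────────────────────────┨  
  ┃          │Next:            ┃  
  ┃          │  ▒              ┃  
  ┃          │▒▒▒              ┃  
  ┃          │                 ┃  
  ┃          │                 ┃  
  ┃          │                 ┃  
  ┃          │Score:           ┃  
  ┃          │0                ┃  
  ┃          │                 ┃  
  ┃          │                 ┃  


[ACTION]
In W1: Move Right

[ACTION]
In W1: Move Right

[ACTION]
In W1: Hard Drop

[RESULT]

                                  
                                  
                                  
                                  
  ┏━━━━━━━━━━━━━━━━━━━━━━━━━━━━┓  
  ┃ Tetris                     ┃  
  ┠────────────────────────────┨  
  ┃          │Next:            ┃  
  ┃          │▓▓               ┃  
  ┃          │ ▓▓              ┃  
  ┃          │                 ┃  
  ┃          │                 ┃  
  ┃          │                 ┃  
  ┃          │Score:           ┃  
  ┃          │0                ┃  
  ┃          │                 ┃  
  ┃          │                 ┃  


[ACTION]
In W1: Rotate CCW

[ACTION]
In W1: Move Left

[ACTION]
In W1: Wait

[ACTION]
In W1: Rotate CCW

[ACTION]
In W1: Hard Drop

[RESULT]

                                  
                                  
                                  
                                  
  ┏━━━━━━━━━━━━━━━━━━━━━━━━━━━━┓  
  ┃ Tetris                     ┃  
  ┠────────────────────────────┨  
  ┃          │Next:            ┃  
  ┃          │█                ┃  
  ┃          │███              ┃  
  ┃          │                 ┃  
  ┃          │                 ┃  
  ┃          │                 ┃  
  ┃          │Score:           ┃  
  ┃          │0                ┃  
  ┃          │                 ┃  
  ┃          │                 ┃  


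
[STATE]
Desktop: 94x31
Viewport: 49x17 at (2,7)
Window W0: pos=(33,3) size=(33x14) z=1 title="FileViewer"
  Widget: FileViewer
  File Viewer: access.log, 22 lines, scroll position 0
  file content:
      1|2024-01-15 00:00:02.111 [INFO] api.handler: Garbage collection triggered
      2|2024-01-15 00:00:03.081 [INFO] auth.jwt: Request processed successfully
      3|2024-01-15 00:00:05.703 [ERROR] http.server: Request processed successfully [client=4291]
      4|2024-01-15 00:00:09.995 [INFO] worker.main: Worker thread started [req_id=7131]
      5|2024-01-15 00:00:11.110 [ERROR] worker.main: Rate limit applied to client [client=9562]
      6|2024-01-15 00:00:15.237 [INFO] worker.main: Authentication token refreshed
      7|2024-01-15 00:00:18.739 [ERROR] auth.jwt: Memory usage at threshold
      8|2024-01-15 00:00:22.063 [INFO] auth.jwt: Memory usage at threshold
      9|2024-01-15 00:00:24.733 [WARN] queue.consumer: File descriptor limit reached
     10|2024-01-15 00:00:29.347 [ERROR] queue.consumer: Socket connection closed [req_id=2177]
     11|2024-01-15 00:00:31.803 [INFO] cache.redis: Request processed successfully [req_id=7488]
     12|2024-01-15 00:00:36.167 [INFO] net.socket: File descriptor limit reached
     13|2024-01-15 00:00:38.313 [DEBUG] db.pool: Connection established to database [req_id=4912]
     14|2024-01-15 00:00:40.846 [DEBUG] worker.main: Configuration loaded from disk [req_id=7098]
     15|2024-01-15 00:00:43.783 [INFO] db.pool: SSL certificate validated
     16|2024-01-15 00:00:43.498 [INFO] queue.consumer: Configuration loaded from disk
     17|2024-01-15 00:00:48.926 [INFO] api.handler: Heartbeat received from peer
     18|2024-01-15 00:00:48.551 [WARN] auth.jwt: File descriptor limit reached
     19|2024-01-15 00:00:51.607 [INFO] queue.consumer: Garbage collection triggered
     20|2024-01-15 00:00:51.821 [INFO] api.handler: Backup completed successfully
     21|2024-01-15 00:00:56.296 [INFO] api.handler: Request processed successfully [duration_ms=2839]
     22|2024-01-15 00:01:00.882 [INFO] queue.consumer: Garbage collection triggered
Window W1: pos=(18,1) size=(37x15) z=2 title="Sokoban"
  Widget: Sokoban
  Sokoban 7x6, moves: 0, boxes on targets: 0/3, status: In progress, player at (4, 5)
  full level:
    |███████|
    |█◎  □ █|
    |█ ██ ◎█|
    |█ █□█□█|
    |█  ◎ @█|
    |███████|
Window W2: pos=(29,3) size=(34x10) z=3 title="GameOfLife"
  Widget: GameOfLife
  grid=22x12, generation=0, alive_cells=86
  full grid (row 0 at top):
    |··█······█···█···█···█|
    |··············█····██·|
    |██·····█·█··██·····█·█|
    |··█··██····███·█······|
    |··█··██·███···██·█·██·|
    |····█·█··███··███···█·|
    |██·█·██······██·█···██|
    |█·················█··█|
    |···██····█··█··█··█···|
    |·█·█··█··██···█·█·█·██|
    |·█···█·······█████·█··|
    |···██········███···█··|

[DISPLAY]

                ┃█ █□█□█   ┃··█··██····███·█·····
                ┃█  ◎ @█   ┃··█··██·███···██·█·██
                ┃███████   ┃····█·█··███··███···█
                ┃Moves: 0  ┃██·█·██······██·█···█
                ┃          ┃█·················█··
                ┃          ┗━━━━━━━━━━━━━━━━━━━━━
                ┃                                
                ┃                                
                ┗━━━━━━━━━━━━━━━━━━━━━━━━━━━━━━━━
                               ┗━━━━━━━━━━━━━━━━━
                                                 
                                                 
                                                 
                                                 
                                                 
                                                 
                                                 


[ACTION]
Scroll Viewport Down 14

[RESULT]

                ┃                                
                ┗━━━━━━━━━━━━━━━━━━━━━━━━━━━━━━━━
                               ┗━━━━━━━━━━━━━━━━━
                                                 
                                                 
                                                 
                                                 
                                                 
                                                 
                                                 
                                                 
                                                 
                                                 
                                                 
                                                 
                                                 
                                                 


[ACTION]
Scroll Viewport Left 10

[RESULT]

                  ┃                              
                  ┗━━━━━━━━━━━━━━━━━━━━━━━━━━━━━━
                                 ┗━━━━━━━━━━━━━━━
                                                 
                                                 
                                                 
                                                 
                                                 
                                                 
                                                 
                                                 
                                                 
                                                 
                                                 
                                                 
                                                 
                                                 


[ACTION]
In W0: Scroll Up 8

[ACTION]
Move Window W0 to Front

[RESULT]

                  ┃              ┃2024-01-15 00:0
                  ┗━━━━━━━━━━━━━━┃2024-01-15 00:0
                                 ┗━━━━━━━━━━━━━━━
                                                 
                                                 
                                                 
                                                 
                                                 
                                                 
                                                 
                                                 
                                                 
                                                 
                                                 
                                                 
                                                 
                                                 


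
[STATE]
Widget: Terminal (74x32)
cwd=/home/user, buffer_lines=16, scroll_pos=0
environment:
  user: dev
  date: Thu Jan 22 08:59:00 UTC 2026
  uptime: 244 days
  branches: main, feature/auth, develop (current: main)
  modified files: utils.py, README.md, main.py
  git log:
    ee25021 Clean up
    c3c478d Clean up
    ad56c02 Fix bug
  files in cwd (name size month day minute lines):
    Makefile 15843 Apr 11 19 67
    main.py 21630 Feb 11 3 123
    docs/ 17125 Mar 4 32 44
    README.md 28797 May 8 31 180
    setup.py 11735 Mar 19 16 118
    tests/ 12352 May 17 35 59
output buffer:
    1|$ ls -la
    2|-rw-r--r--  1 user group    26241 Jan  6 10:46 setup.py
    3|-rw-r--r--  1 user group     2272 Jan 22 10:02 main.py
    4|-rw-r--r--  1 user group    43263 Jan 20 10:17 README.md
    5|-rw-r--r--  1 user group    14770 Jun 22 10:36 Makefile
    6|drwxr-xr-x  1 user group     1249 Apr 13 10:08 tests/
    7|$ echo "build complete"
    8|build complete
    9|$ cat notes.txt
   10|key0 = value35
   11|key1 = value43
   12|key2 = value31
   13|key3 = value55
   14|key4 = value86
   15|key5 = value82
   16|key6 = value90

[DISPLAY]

$ ls -la                                                                  
-rw-r--r--  1 user group    26241 Jan  6 10:46 setup.py                   
-rw-r--r--  1 user group     2272 Jan 22 10:02 main.py                    
-rw-r--r--  1 user group    43263 Jan 20 10:17 README.md                  
-rw-r--r--  1 user group    14770 Jun 22 10:36 Makefile                   
drwxr-xr-x  1 user group     1249 Apr 13 10:08 tests/                     
$ echo "build complete"                                                   
build complete                                                            
$ cat notes.txt                                                           
key0 = value35                                                            
key1 = value43                                                            
key2 = value31                                                            
key3 = value55                                                            
key4 = value86                                                            
key5 = value82                                                            
key6 = value90                                                            
$ █                                                                       
                                                                          
                                                                          
                                                                          
                                                                          
                                                                          
                                                                          
                                                                          
                                                                          
                                                                          
                                                                          
                                                                          
                                                                          
                                                                          
                                                                          
                                                                          


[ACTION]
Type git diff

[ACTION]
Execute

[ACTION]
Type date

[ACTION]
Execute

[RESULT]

$ ls -la                                                                  
-rw-r--r--  1 user group    26241 Jan  6 10:46 setup.py                   
-rw-r--r--  1 user group     2272 Jan 22 10:02 main.py                    
-rw-r--r--  1 user group    43263 Jan 20 10:17 README.md                  
-rw-r--r--  1 user group    14770 Jun 22 10:36 Makefile                   
drwxr-xr-x  1 user group     1249 Apr 13 10:08 tests/                     
$ echo "build complete"                                                   
build complete                                                            
$ cat notes.txt                                                           
key0 = value35                                                            
key1 = value43                                                            
key2 = value31                                                            
key3 = value55                                                            
key4 = value86                                                            
key5 = value82                                                            
key6 = value90                                                            
$ git diff                                                                
diff --git a/main.py b/main.py                                            
--- a/main.py                                                             
+++ b/main.py                                                             
@@ -1,3 +1,4 @@                                                           
+# updated                                                                
 import sys                                                               
$ date                                                                    
Thu Jan 22 08:59:00 UTC 2026                                              
$ █                                                                       
                                                                          
                                                                          
                                                                          
                                                                          
                                                                          
                                                                          


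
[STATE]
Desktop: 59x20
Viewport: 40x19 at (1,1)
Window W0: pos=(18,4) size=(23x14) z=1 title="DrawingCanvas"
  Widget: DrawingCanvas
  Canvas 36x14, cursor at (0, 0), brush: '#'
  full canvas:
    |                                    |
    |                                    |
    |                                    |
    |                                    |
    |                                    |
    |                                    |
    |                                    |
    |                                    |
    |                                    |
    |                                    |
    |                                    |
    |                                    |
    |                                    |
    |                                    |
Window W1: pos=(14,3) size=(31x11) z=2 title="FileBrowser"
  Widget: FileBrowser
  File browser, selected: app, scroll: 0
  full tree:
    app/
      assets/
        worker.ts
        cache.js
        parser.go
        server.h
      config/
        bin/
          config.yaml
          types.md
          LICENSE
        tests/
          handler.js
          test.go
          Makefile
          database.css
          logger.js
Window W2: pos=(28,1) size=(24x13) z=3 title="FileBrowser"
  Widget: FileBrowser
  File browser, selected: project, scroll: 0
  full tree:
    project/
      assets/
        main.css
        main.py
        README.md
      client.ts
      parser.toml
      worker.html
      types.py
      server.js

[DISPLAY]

                           ┏━━━━━━━━━━━━
                           ┃ FileBrowser
             ┏━━━━━━━━━━━━━┠────────────
             ┃ FileBrowser ┃> [-] projec
             ┠─────────────┃    [+] asse
             ┃> [-] app/   ┃    client.t
             ┃    [+] asset┃    parser.t
             ┃    [+] confi┃    worker.h
             ┃             ┃    types.py
             ┃             ┃    server.j
             ┃             ┃            
             ┃             ┃            
             ┗━━━━━━━━━━━━━┗━━━━━━━━━━━━
                 ┃                     ┃
                 ┃                     ┃
                 ┃                     ┃
                 ┗━━━━━━━━━━━━━━━━━━━━━┛
                                        
                                        


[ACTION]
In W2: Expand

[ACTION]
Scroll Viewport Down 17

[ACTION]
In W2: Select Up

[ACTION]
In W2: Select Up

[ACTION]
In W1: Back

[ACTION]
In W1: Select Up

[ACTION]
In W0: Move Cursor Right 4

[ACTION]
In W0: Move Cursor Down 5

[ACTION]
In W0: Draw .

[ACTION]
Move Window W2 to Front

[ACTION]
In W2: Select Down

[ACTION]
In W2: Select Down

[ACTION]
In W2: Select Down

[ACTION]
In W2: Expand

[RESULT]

                           ┏━━━━━━━━━━━━
                           ┃ FileBrowser
             ┏━━━━━━━━━━━━━┠────────────
             ┃ FileBrowser ┃  [-] projec
             ┠─────────────┃    [+] asse
             ┃> [-] app/   ┃    client.t
             ┃    [+] asset┃  > parser.t
             ┃    [+] confi┃    worker.h
             ┃             ┃    types.py
             ┃             ┃    server.j
             ┃             ┃            
             ┃             ┃            
             ┗━━━━━━━━━━━━━┗━━━━━━━━━━━━
                 ┃                     ┃
                 ┃                     ┃
                 ┃                     ┃
                 ┗━━━━━━━━━━━━━━━━━━━━━┛
                                        
                                        


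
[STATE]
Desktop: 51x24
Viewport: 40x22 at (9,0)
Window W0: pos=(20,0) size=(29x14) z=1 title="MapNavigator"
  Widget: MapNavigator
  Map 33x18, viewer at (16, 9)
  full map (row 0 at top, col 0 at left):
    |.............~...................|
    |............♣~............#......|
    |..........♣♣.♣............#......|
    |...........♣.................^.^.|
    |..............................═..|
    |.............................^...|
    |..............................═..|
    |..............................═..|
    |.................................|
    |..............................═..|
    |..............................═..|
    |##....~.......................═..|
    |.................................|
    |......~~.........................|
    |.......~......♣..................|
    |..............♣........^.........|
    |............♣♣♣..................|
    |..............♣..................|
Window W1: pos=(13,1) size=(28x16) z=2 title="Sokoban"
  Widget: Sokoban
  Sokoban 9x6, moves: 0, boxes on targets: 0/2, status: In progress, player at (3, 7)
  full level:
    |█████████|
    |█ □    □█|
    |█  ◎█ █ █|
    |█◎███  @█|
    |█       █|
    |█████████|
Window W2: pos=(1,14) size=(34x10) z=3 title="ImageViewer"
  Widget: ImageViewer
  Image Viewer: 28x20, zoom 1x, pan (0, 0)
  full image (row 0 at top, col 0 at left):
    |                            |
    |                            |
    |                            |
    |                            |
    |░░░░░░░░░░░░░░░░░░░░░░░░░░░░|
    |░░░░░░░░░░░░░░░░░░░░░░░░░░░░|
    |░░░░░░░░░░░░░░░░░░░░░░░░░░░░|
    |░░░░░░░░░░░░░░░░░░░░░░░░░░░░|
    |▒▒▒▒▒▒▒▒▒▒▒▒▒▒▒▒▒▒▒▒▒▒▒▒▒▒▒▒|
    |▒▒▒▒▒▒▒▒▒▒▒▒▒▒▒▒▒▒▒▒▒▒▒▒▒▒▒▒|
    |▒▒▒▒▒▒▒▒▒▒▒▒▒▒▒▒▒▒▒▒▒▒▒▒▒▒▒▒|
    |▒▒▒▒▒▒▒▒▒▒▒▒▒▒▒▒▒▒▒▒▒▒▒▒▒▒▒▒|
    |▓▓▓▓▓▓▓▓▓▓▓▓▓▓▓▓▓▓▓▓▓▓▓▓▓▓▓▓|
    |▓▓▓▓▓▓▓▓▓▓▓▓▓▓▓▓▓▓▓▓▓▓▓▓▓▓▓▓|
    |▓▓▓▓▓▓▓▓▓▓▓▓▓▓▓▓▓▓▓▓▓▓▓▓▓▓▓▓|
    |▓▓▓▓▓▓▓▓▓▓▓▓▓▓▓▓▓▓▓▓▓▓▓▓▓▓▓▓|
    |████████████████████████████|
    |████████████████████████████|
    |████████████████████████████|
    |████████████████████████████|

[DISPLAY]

           ┏━━━━━━━━━━━━━━━━━━━━━━━━━━━┓
    ┏━━━━━━━━━━━━━━━━━━━━━━━━━━┓       ┃
    ┃ Sokoban                  ┃───────┨
    ┠──────────────────────────┨.......┃
    ┃█████████                 ┃......^┃
    ┃█ □    □█                 ┃.......┃
    ┃█  ◎█ █ █                 ┃.......┃
    ┃█◎███  @█                 ┃.......┃
    ┃█       █                 ┃.......┃
    ┃█████████                 ┃.......┃
    ┃Moves: 0  0/2             ┃.......┃
    ┃                          ┃.......┃
    ┃                          ┃.......┃
    ┃                          ┃━━━━━━━┛
━━━━━━━━━━━━━━━━━━━━━━━━━┓     ┃        
iewer                    ┃     ┃        
─────────────────────────┨━━━━━┛        
                         ┃              
                         ┃              
                         ┃              
                         ┃              
░░░░░░░░░░░░░░░░░░░░░    ┃              


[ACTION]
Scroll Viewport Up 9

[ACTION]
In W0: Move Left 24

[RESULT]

           ┏━━━━━━━━━━━━━━━━━━━━━━━━━━━┓
    ┏━━━━━━━━━━━━━━━━━━━━━━━━━━┓       ┃
    ┃ Sokoban                  ┃───────┨
    ┠──────────────────────────┨.......┃
    ┃█████████                 ┃.......┃
    ┃█ □    □█                 ┃.......┃
    ┃█  ◎█ █ █                 ┃.......┃
    ┃█◎███  @█                 ┃.......┃
    ┃█       █                 ┃.......┃
    ┃█████████                 ┃.......┃
    ┃Moves: 0  0/2             ┃.......┃
    ┃                          ┃.......┃
    ┃                          ┃~......┃
    ┃                          ┃━━━━━━━┛
━━━━━━━━━━━━━━━━━━━━━━━━━┓     ┃        
iewer                    ┃     ┃        
─────────────────────────┨━━━━━┛        
                         ┃              
                         ┃              
                         ┃              
                         ┃              
░░░░░░░░░░░░░░░░░░░░░    ┃              


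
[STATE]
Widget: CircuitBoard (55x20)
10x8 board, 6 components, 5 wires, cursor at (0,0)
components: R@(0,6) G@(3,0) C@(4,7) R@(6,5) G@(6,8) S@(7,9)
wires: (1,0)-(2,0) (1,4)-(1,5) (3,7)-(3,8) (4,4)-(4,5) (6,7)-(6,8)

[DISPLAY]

   0 1 2 3 4 5 6 7 8 9                                 
0  [.]                      R                          
                                                       
1   ·               · ─ ·                              
    │                                                  
2   ·                                                  
                                                       
3   G                           · ─ ·                  
                                                       
4                   · ─ ·       C                      
                                                       
5                                                      
                                                       
6                       R       · ─ G                  
                                                       
7                                       S              
Cursor: (0,0)                                          
                                                       
                                                       
                                                       


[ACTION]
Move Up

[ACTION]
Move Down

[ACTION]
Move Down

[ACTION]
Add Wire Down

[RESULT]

   0 1 2 3 4 5 6 7 8 9                                 
0                           R                          
                                                       
1   ·               · ─ ·                              
    │                                                  
2  [.]                                                 
    │                                                  
3   G                           · ─ ·                  
                                                       
4                   · ─ ·       C                      
                                                       
5                                                      
                                                       
6                       R       · ─ G                  
                                                       
7                                       S              
Cursor: (2,0)                                          
                                                       
                                                       
                                                       
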